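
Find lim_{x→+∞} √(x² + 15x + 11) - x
This is an ∞ − ∞ indeterminate form.
Multiply and divide by the conjugate √(x²+15x + 11) + x; the x² terms cancel, leaving (15x + 11)/(√(x²+15x + 11)+x) → 15/2.
Limit = 15/2.

Final answer: 15/2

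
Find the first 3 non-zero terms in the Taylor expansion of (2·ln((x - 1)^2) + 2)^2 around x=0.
8·x^2 - 16·x + 4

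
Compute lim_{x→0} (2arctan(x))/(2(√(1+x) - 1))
Both numerator and denominator → 0 as x → 0; this is a 0/0 indeterminate form.
Expand each to leading order near x = 0: numerator ~ 2·x, denominator ~ x.
The limit of the ratio is 2.

Final answer: 2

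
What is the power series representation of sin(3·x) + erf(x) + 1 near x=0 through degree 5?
x^5·(1/(5·√(π)) + 81/40) + x^3·(-9/2 - 2/(3·√(π))) + x·(2/√(π) + 3) + 1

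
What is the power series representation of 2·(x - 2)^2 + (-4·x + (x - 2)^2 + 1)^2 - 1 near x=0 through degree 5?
x^4 - 16·x^3 + 76·x^2 - 88·x + 32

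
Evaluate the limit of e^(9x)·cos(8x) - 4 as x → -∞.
Evaluate the dominant behaviour as x → -∞; each term tends to a finite value or vanishes.
Limit = -4.

Final answer: -4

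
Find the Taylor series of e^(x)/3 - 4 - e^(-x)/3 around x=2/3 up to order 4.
(-12·e^(2/3) - 1 + e^(4/3))·e^(-2/3)/3 + (1 + e^(4/3))·e^(-2/3)·(x - 2/3)/3 + (-1 + e^(4/3))·e^(-2/3)·(x - 2/3)^2/6 + (1 + e^(4/3))·e^(-2/3)·(x - 2/3)^3/18 + (-1 + e^(4/3))·e^(-2/3)·(x - 2/3)^4/72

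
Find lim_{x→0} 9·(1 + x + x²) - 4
Direct substitution at x = 0 gives 5.

Final answer: 5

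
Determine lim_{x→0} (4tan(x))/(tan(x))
Both numerator and denominator → 0 as x → 0; this is a 0/0 indeterminate form.
Expand each to leading order near x = 0: numerator ~ 4·x, denominator ~ x.
The limit of the ratio is 4.

Final answer: 4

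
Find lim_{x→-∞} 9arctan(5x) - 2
Evaluate the dominant behaviour as x → -∞; each term tends to a finite value or vanishes.
Limit = -9·π/2 - 2.

Final answer: -9·π/2 - 2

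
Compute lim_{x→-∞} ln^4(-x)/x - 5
The quotient is an ∞/∞ indeterminate form as x → -∞.
Compare growth rates of the dominant terms (exponentials ≫ polynomials ≫ logarithms), or apply L'Hôpital's rule; the quotient → 0.
Adding the constant: 0 - 5 = -5. Limit = -5.

Final answer: -5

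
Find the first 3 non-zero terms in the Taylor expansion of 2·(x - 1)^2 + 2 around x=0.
2·x^2 - 4·x + 4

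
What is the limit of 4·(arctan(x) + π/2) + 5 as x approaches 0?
Direct substitution at x = 0 gives 5 + 2·π.

Final answer: 5 + 2·π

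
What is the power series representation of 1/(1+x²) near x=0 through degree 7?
-x^6 + x^4 - x^2 + 1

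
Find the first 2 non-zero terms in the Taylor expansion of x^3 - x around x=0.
x^3 - x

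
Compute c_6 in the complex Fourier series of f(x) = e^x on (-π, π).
Compute the real Fourier coefficients first: a_6 = (-1 + e^(2·π))·e^(-π)/(37·π), b_6 = (6 - 6·e^(2·π))·e^(-π)/(37·π).
Then c_6 = (a_6 − i·b_6)/2 = -e^(-π)/(74·π) + e^(π)/(74·π) - 3·i·e^(-π)/(37·π) + 3·i·e^(π)/(37·π).

Final answer: -e^(-π)/(74·π) + e^(π)/(74·π) - 3·i·e^(-π)/(37·π) + 3·i·e^(π)/(37·π)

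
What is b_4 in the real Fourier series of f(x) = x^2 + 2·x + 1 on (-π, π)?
b_4 = (1/π) ∫_{-π}^{π} f(x)·sin(4x) dx.
Evaluate the integral (use parity and integration by parts as needed): b_4 = -1.

Final answer: -1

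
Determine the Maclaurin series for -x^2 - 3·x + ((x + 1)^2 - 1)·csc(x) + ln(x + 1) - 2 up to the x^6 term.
-1229·x^6/7560 + 79·x^5/360 - 19·x^4/90 + x^3/2 - 7·x^2/6 - x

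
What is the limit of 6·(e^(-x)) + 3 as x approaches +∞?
Evaluate the dominant behaviour as x → +∞; each term tends to a finite value or vanishes.
Limit = 3.

Final answer: 3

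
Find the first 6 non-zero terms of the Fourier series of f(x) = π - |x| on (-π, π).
4·cos(x)/π + 4·cos(3·x)/(9·π) + 4·cos(5·x)/(25·π) + 4·cos(7·x)/(49·π) + 4·cos(9·x)/(81·π) + π/2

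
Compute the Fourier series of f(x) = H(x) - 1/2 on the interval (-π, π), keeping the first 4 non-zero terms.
2·sin(x)/π + 2·sin(3·x)/(3·π) + 2·sin(5·x)/(5·π) + 2·sin(7·x)/(7·π)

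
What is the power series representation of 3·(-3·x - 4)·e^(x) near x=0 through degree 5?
-19·x^5/40 - 2·x^4 - 13·x^3/2 - 15·x^2 - 21·x - 12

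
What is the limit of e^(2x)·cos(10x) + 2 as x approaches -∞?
Evaluate the dominant behaviour as x → -∞; each term tends to a finite value or vanishes.
Limit = 2.

Final answer: 2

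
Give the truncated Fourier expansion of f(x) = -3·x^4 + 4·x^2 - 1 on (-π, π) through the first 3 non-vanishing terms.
(-160 + 24·π^2)·cos(x) + (13 - 6·π^2)·cos(2·x) - 3·π^4/5 - 1 + 4·π^2/3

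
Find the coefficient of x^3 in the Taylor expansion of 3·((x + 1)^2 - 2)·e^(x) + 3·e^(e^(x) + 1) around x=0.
Expand to order 3: 3·((x + 1)^2 - 2)·e^(x) + 3·e^(e^(x) + 1) = x^3·(11/2 + 5·e^(2)/2) + x^2·(15/2 + 3·e^(2)) + x·(3 + 3·e^(2)) - 3 + 3·e^(2) + O(x^4).
The coefficient of x^3 is 11/2 + 5·e^(2)/2.

Final answer: 11/2 + 5·e^(2)/2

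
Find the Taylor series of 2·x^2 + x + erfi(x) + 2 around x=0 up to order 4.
2·x^3/(3·√(π)) + 2·x^2 + x·(1 + 2/√(π)) + 2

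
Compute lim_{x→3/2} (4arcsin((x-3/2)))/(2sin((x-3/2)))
Both numerator and denominator → 0 as x → 3/2; this is a 0/0 indeterminate form.
Expand each to leading order near x = 3/2: numerator ~ 4·(x - 3/2), denominator ~ 2·(x - 3/2).
The limit of the ratio is 2.

Final answer: 2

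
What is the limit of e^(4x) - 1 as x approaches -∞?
Evaluate the dominant behaviour as x → -∞; each term tends to a finite value or vanishes.
Limit = -1.

Final answer: -1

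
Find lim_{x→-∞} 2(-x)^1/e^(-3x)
This is an ∞/∞ indeterminate form as x → -∞.
Compare growth rates of the dominant terms (exponentials ≫ polynomials ≫ logarithms), or apply L'Hôpital's rule; the quotient → 0.
Limit = 0.

Final answer: 0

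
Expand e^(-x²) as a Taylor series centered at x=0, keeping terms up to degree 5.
x^4/2 - x^2 + 1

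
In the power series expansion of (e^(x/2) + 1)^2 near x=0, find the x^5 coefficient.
Expand to order 5: (e^(x/2) + 1)^2 = 17·x^5/1920 + 3·x^4/64 + 5·x^3/24 + 3·x^2/4 + 2·x + 4 + O(x^6).
The coefficient of x^5 is 17/1920.

Final answer: 17/1920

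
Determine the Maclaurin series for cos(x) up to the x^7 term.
-x^6/720 + x^4/24 - x^2/2 + 1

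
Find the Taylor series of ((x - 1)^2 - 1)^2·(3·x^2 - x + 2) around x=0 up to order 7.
3·x^6 - 13·x^5 + 18·x^4 - 12·x^3 + 8·x^2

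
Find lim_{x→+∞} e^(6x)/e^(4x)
This is an ∞/∞ indeterminate form as x → +∞.
Rewrite e^(6x)/e^(4x) = e^((6−4)x) = e^(2x); the exponent coefficient is 2 > 0 so e^(2x) → ∞.
Limit = ∞.

Final answer: ∞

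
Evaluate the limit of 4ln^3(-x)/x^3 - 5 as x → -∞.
The quotient is an ∞/∞ indeterminate form as x → -∞.
Compare growth rates of the dominant terms (exponentials ≫ polynomials ≫ logarithms), or apply L'Hôpital's rule; the quotient → 0.
Adding the constant: 0 - 5 = -5. Limit = -5.

Final answer: -5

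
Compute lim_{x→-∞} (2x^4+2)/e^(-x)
This is an ∞/∞ indeterminate form as x → -∞.
Compare growth rates of the dominant terms (exponentials ≫ polynomials ≫ logarithms), or apply L'Hôpital's rule; the quotient → 0.
Limit = 0.

Final answer: 0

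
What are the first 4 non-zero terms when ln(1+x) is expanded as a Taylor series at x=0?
-x^4/4 + x^3/3 - x^2/2 + x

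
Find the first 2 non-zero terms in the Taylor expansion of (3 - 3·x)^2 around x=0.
9 - 18·x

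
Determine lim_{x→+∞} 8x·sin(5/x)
As x → +∞: let u = 5/x → 0⁺; then 8·x·sin(5/x) = 8·5·sin(u)/u → 8·5·1 = 40.
Limit = 40.

Final answer: 40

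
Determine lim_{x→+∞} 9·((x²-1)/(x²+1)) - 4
Evaluate the dominant behaviour as x → +∞; each term tends to a finite value or vanishes.
Limit = 5.

Final answer: 5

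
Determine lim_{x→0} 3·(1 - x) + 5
Direct substitution at x = 0 gives 8.

Final answer: 8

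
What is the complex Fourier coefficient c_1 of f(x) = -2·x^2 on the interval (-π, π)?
Compute the real Fourier coefficients first: a_1 = 8, b_1 = 0.
Then c_1 = (a_1 − i·b_1)/2 = 4.

Final answer: 4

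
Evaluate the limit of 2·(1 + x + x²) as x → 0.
Direct substitution at x = 0 gives 2.

Final answer: 2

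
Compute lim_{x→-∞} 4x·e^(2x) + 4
The product is a 0·∞ indeterminate form at x → -∞.
Rewrite the product as 4x / e^(-2x) (an ∞/∞ form) and apply L'Hôpital, or use the standard hierarchy e^(2|x|) ≫ |x| as x → -∞.
The indeterminate product → 0, so the limit = 4.

Final answer: 4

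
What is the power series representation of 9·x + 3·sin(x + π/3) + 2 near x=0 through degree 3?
-x^3/4 - 3·√(3)·x^2/4 + 21·x/2 + 2 + 3·√(3)/2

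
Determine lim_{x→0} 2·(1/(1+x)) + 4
Direct substitution at x = 0 gives 6.

Final answer: 6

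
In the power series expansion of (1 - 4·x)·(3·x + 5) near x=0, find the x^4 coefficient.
Expand to order 4: (1 - 4·x)·(3·x + 5) = -12·x^2 - 17·x + 5 + O(x^5).
The coefficient of x^4 is 0.

Final answer: 0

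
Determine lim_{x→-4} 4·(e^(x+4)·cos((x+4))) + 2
Direct substitution at x = -4 gives 6.

Final answer: 6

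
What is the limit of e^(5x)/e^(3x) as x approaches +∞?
This is an ∞/∞ indeterminate form as x → +∞.
Rewrite e^(5x)/e^(3x) = e^((5−3)x) = e^(2x); the exponent coefficient is 2 > 0 so e^(2x) → ∞.
Limit = ∞.

Final answer: ∞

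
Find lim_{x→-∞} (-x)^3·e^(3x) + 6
The product is a 0·∞ indeterminate form at x → -∞.
Rewrite the product as (-x)^3 / e^(-3x) (an ∞/∞ form) and apply L'Hôpital, or use the standard hierarchy e^(3|x|) ≫ |(-x)^3| as x → -∞.
The indeterminate product → 0, so the limit = 6.

Final answer: 6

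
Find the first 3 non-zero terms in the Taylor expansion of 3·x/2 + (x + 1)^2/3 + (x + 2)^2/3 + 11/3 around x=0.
2·x^2/3 + 7·x/2 + 16/3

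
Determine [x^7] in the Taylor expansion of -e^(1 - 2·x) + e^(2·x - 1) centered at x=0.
Expand to order 7: -e^(1 - 2·x) + e^(2·x - 1) = x^7·(8·e^(-1)/315 + 8·e/315) + x^6·(-4·e/45 + 4·e^(-1)/45) + x^5·(4·e^(-1)/15 + 4·e/15) + x^4·(-2·e/3 + 2·e^(-1)/3) + x^3·(4·e^(-1)/3 + 4·e/3) + x^2·(-2·e + 2·e^(-1)) + x·(2·e^(-1) + 2·e) - e + e^(-1) + O(x^8).
The coefficient of x^7 is 8·e^(-1)/315 + 8·e/315.

Final answer: 8·e^(-1)/315 + 8·e/315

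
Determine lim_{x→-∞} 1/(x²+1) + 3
Evaluate the dominant behaviour as x → -∞; each term tends to a finite value or vanishes.
Limit = 3.

Final answer: 3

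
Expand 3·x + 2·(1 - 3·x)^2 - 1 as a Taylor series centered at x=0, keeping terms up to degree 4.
18·x^2 - 9·x + 1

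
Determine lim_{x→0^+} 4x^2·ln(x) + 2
The product is a 0·∞ indeterminate form at x → 0⁺.
Rewrite the product as 4·ln(x) / x^(-2) and apply L'Hôpital, or use the standard hierarchy x^(-2) ≫ |ln x| as x → 0⁺.
The indeterminate product → 0, so the limit = 2.

Final answer: 2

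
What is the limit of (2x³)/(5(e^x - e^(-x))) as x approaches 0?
Both numerator and denominator → 0 as x → 0; this is a 0/0 indeterminate form.
Expand each to leading order near x = 0: numerator ~ 2·x^3, denominator ~ 10·x.
The limit of the ratio is 0.

Final answer: 0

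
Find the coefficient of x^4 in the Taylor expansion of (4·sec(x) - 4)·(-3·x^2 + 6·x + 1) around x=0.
Expand to order 4: (4·sec(x) - 4)·(-3·x^2 + 6·x + 1) = -31·x^4/6 + 12·x^3 + 2·x^2 + O(x^5).
The coefficient of x^4 is -31/6.

Final answer: -31/6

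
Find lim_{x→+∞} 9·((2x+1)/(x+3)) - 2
Evaluate the dominant behaviour as x → +∞; each term tends to a finite value or vanishes.
Limit = 16.

Final answer: 16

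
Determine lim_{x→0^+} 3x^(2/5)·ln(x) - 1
The product is a 0·∞ indeterminate form at x → 0⁺.
Rewrite the product as 3·ln(x) / x^(-2/5) and apply L'Hôpital, or use the standard hierarchy x^(-2/5) ≫ |ln x| as x → 0⁺.
The indeterminate product → 0, so the limit = -1.

Final answer: -1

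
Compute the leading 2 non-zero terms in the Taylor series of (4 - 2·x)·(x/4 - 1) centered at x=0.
3·x - 4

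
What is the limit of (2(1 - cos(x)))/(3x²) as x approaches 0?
Both numerator and denominator → 0 as x → 0; this is a 0/0 indeterminate form.
Expand each to leading order near x = 0: numerator ~ x^2, denominator ~ 3·x^2.
The limit of the ratio is 1/3.

Final answer: 1/3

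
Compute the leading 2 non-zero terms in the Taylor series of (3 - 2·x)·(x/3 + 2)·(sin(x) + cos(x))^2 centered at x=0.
9·x + 6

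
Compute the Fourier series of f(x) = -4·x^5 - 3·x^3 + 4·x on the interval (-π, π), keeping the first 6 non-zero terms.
(-916 - 8·π^4 + 154·π^2)·sin(x) + (-17·π^2 + 43/2 + 4·π^4)·sin(2·x) + (-8·π^4/3 + 4/81 + 106·π^2/27)·sin(3·x) + (-π^2 - 13/8 + 2·π^4)·sin(4·x) + (-8·π^4/5 + 2·π^2/25 + 988/625)·sin(5·x) + (-223/162 + 7·π^2/27 + 4·π^4/3)·sin(6·x)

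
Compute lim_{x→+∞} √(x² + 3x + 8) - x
This is an ∞ − ∞ indeterminate form.
Multiply and divide by the conjugate √(x²+3x + 8) + x; the x² terms cancel, leaving (3x + 8)/(√(x²+3x + 8)+x) → 3/2.
Limit = 3/2.

Final answer: 3/2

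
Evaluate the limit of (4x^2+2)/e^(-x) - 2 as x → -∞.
The quotient is an ∞/∞ indeterminate form as x → -∞.
Compare growth rates of the dominant terms (exponentials ≫ polynomials ≫ logarithms), or apply L'Hôpital's rule; the quotient → 0.
Adding the constant: 0 - 2 = -2. Limit = -2.

Final answer: -2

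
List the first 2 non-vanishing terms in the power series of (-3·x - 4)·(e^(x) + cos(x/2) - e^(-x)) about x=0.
-11·x - 4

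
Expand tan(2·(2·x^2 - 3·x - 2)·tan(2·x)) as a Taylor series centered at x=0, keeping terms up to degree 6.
-174528·x^6/5 - 85472·x^5/15 - 784·x^4 - 520·x^3/3 - 12·x^2 - 8·x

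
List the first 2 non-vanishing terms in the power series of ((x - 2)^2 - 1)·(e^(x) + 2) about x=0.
9 - 9·x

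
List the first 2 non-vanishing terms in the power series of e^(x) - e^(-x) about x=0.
x^3/3 + 2·x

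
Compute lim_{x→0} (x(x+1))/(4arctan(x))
Both numerator and denominator → 0 as x → 0; this is a 0/0 indeterminate form.
Expand each to leading order near x = 0: numerator ~ x, denominator ~ 4·x.
The limit of the ratio is 1/4.

Final answer: 1/4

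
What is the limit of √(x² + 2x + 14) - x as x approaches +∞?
This is an ∞ − ∞ indeterminate form.
Multiply and divide by the conjugate √(x²+2x + 14) + x; the x² terms cancel, leaving (2x + 14)/(√(x²+2x + 14)+x) → 2/2 = 1.
Limit = 1.

Final answer: 1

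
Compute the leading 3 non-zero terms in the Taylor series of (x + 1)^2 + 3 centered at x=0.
x^2 + 2·x + 4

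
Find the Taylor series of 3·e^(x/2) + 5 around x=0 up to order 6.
x^6/15360 + x^5/1280 + x^4/128 + x^3/16 + 3·x^2/8 + 3·x/2 + 8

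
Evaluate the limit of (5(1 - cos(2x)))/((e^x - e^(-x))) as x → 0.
Both numerator and denominator → 0 as x → 0; this is a 0/0 indeterminate form.
Expand each to leading order near x = 0: numerator ~ 10·x^2, denominator ~ 2·x.
The limit of the ratio is 0.

Final answer: 0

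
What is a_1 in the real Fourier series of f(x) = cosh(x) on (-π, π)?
a_1 = (1/π) ∫_{-π}^{π} f(x)·cos(1x) dx.
Evaluate the integral (use parity and integration by parts as needed): a_1 = -sinh(π)/π.

Final answer: -sinh(π)/π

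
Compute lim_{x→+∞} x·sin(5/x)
As x → +∞: let u = 5/x → 0⁺; then x·sin(5/x) = 5·sin(u)/u → 5·1 = 5.
Limit = 5.

Final answer: 5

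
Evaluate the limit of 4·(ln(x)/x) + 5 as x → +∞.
Evaluate the dominant behaviour as x → +∞; each term tends to a finite value or vanishes.
Limit = 5.

Final answer: 5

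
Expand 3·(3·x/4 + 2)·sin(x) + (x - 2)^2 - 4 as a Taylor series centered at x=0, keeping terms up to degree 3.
-x^3 + 13·x^2/4 + 2·x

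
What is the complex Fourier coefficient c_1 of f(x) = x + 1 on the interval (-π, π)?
Compute the real Fourier coefficients first: a_1 = 0, b_1 = 2.
Then c_1 = (a_1 − i·b_1)/2 = -i.

Final answer: -i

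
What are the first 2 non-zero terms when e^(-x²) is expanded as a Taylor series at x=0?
1 - x^2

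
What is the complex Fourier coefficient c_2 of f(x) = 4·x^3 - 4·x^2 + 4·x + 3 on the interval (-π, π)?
Compute the real Fourier coefficients first: a_2 = -4, b_2 = 2 - 4·π^2.
Then c_2 = (a_2 − i·b_2)/2 = -2 - i + 2·i·π^2.

Final answer: -2 - i + 2·i·π^2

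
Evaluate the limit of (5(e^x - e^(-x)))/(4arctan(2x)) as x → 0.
Both numerator and denominator → 0 as x → 0; this is a 0/0 indeterminate form.
Expand each to leading order near x = 0: numerator ~ 10·x, denominator ~ 8·x.
The limit of the ratio is 5/4.

Final answer: 5/4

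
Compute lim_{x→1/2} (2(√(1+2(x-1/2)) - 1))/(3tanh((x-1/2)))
Both numerator and denominator → 0 as x → 1/2; this is a 0/0 indeterminate form.
Expand each to leading order near x = 1/2: numerator ~ 2·(x - 1/2), denominator ~ 3·(x - 1/2).
The limit of the ratio is 2/3.

Final answer: 2/3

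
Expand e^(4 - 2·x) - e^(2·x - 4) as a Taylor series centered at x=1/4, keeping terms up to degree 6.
(-1 + e^(7))·e^(-7/2) + (-2·e^(7) - 2)·e^(-7/2)·(x - 1/4) + (-2 + 2·e^(7))·e^(-7/2)·(x - 1/4)^2 + (-4·e^(7) - 4)·e^(-7/2)·(x - 1/4)^3/3 + (-2 + 2·e^(7))·e^(-7/2)·(x - 1/4)^4/3 + (-4·e^(7) - 4)·e^(-7/2)·(x - 1/4)^5/15 + (-4 + 4·e^(7))·e^(-7/2)·(x - 1/4)^6/45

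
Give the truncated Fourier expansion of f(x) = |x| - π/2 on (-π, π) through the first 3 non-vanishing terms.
-4·cos(x)/π - 4·cos(3·x)/(9·π) - 4·cos(5·x)/(25·π)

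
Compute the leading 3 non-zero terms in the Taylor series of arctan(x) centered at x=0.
x^5/5 - x^3/3 + x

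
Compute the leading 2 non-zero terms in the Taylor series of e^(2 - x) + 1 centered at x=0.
-x·e^(2) + 1 + e^(2)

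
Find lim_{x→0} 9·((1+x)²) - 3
Direct substitution at x = 0 gives 6.

Final answer: 6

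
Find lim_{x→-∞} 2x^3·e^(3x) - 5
The product is a 0·∞ indeterminate form at x → -∞.
Rewrite the product as 2x^3 / e^(-3x) (an ∞/∞ form) and apply L'Hôpital, or use the standard hierarchy e^(3|x|) ≫ |x^3| as x → -∞.
The indeterminate product → 0, so the limit = -5.

Final answer: -5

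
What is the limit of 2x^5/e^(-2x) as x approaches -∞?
This is an ∞/∞ indeterminate form as x → -∞.
Compare growth rates of the dominant terms (exponentials ≫ polynomials ≫ logarithms), or apply L'Hôpital's rule; the quotient → 0.
Limit = 0.

Final answer: 0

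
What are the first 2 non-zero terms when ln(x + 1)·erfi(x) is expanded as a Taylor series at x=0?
-x^3/√(π) + 2·x^2/√(π)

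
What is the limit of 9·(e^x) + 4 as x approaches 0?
Direct substitution at x = 0 gives 13.

Final answer: 13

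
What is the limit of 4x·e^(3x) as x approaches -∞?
This is a 0·∞ indeterminate form at x → -∞.
Rewrite the product as 4x / e^(-3x) (an ∞/∞ form) and apply L'Hôpital, or use the standard hierarchy e^(3|x|) ≫ |x| as x → -∞.
The indeterminate product → 0, so the limit = 0.

Final answer: 0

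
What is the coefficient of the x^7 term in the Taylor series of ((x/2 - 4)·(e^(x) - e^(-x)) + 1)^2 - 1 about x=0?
Expand to order 7: ((x/2 - 4)·(e^(x) - e^(-x)) + 1)^2 - 1 = -5·x^7/7 + 115·x^6/36 - 82·x^5/15 + 68·x^4/3 - 56·x^3/3 + 66·x^2 - 16·x + O(x^8).
The coefficient of x^7 is -5/7.

Final answer: -5/7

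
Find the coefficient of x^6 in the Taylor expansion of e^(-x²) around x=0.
Expand to order 6: e^(-x²) = -x^6/6 + x^4/2 - x^2 + 1 + O(x^7).
The coefficient of x^6 is -1/6.

Final answer: -1/6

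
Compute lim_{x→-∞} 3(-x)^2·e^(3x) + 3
The product is a 0·∞ indeterminate form at x → -∞.
Rewrite the product as 3(-x)^2 / e^(-3x) (an ∞/∞ form) and apply L'Hôpital, or use the standard hierarchy e^(3|x|) ≫ |(-x)^2| as x → -∞.
The indeterminate product → 0, so the limit = 3.

Final answer: 3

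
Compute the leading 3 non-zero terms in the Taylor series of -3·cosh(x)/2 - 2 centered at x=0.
-x^4/16 - 3·x^2/4 - 7/2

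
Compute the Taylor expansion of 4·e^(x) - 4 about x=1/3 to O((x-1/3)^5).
-4 + 4·e^(1/3) + 4·e^(1/3)·(x - 1/3) + 2·e^(1/3)·(x - 1/3)^2 + 2·e^(1/3)·(x - 1/3)^3/3 + e^(1/3)·(x - 1/3)^4/6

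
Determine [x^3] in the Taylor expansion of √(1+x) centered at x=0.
Expand to order 3: √(1+x) = x^3/16 - x^2/8 + x/2 + 1 + O(x^4).
The coefficient of x^3 is 1/16.

Final answer: 1/16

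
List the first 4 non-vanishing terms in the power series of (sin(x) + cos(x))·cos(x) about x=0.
-2·x^3/3 - x^2 + x + 1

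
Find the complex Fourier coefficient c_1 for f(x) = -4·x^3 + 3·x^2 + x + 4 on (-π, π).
Compute the real Fourier coefficients first: a_1 = -12, b_1 = 50 - 8·π^2.
Then c_1 = (a_1 − i·b_1)/2 = -6 - 25·i + 4·i·π^2.

Final answer: -6 - 25·i + 4·i·π^2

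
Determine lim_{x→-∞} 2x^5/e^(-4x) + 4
The quotient is an ∞/∞ indeterminate form as x → -∞.
Compare growth rates of the dominant terms (exponentials ≫ polynomials ≫ logarithms), or apply L'Hôpital's rule; the quotient → 0.
Adding the constant: 0 + 4 = 4. Limit = 4.

Final answer: 4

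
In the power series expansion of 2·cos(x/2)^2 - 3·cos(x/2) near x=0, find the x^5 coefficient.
Expand to order 5: 2·cos(x/2)^2 - 3·cos(x/2) = 13·x^4/384 - x^2/8 - 1 + O(x^6).
The coefficient of x^5 is 0.

Final answer: 0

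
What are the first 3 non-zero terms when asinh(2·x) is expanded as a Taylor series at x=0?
12·x^5/5 - 4·x^3/3 + 2·x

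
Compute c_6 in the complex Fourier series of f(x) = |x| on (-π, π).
Compute the real Fourier coefficients first: a_6 = 0, b_6 = 0.
Then c_6 = (a_6 − i·b_6)/2 = 0.

Final answer: 0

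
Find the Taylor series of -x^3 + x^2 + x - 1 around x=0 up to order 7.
-x^3 + x^2 + x - 1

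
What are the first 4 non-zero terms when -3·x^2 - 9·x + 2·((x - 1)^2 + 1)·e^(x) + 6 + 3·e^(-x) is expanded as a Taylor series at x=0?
x^3/6 - 3·x^2/2 - 12·x + 13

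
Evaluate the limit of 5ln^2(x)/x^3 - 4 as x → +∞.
The quotient is an ∞/∞ indeterminate form as x → +∞.
The polynomial denominator x^3 dominates the logarithmic numerator (any positive power of x ≫ ln^2(x) as x → ∞), so the quotient → 0.
Adding the constant: 0 - 4 = -4. Limit = -4.

Final answer: -4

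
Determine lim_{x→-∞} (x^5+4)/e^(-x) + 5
The quotient is an ∞/∞ indeterminate form as x → -∞.
Compare growth rates of the dominant terms (exponentials ≫ polynomials ≫ logarithms), or apply L'Hôpital's rule; the quotient → 0.
Adding the constant: 0 + 5 = 5. Limit = 5.

Final answer: 5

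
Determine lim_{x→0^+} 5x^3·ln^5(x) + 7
The product is a 0·∞ indeterminate form at x → 0⁺.
Rewrite the product as 5·ln^5(x) / x^(-3) and apply L'Hôpital, or use the standard hierarchy x^(-3) ≫ |ln x|^5 as x → 0⁺.
The indeterminate product → 0, so the limit = 7.

Final answer: 7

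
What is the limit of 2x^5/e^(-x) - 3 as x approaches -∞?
The quotient is an ∞/∞ indeterminate form as x → -∞.
Compare growth rates of the dominant terms (exponentials ≫ polynomials ≫ logarithms), or apply L'Hôpital's rule; the quotient → 0.
Adding the constant: 0 - 3 = -3. Limit = -3.

Final answer: -3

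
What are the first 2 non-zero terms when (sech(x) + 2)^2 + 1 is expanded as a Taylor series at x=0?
10 - 3·x^2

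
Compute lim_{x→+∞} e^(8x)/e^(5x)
This is an ∞/∞ indeterminate form as x → +∞.
Rewrite e^(8x)/e^(5x) = e^((8−5)x) = e^(3x); the exponent coefficient is 3 > 0 so e^(3x) → ∞.
Limit = ∞.

Final answer: ∞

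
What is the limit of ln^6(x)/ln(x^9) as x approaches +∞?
This is an ∞/∞ indeterminate form as x → +∞.
Write ln(x^9) = 9·ln(x), reducing the quotient to ln^5(x)/9 → ∞.
Limit = ∞.

Final answer: ∞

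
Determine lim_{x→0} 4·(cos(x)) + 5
Direct substitution at x = 0 gives 9.

Final answer: 9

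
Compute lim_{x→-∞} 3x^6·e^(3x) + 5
The product is a 0·∞ indeterminate form at x → -∞.
Rewrite the product as 3x^6 / e^(-3x) (an ∞/∞ form) and apply L'Hôpital, or use the standard hierarchy e^(3|x|) ≫ |x^6| as x → -∞.
The indeterminate product → 0, so the limit = 5.

Final answer: 5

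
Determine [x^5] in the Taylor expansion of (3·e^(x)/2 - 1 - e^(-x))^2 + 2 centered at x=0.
7/24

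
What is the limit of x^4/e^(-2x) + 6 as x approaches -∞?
The quotient is an ∞/∞ indeterminate form as x → -∞.
Compare growth rates of the dominant terms (exponentials ≫ polynomials ≫ logarithms), or apply L'Hôpital's rule; the quotient → 0.
Adding the constant: 0 + 6 = 6. Limit = 6.

Final answer: 6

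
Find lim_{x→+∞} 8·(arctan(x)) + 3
Evaluate the dominant behaviour as x → +∞; each term tends to a finite value or vanishes.
Limit = 3 + 4·π.

Final answer: 3 + 4·π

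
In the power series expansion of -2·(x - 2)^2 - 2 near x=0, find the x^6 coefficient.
Expand to order 6: -2·(x - 2)^2 - 2 = -2·x^2 + 8·x - 10 + O(x^7).
The coefficient of x^6 is 0.

Final answer: 0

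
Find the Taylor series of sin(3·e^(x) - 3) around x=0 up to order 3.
-4·x^3 + 3·x^2/2 + 3·x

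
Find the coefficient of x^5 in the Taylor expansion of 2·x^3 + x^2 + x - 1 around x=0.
Expand to order 5: 2·x^3 + x^2 + x - 1 = 2·x^3 + x^2 + x - 1 + O(x^6).
The coefficient of x^5 is 0.

Final answer: 0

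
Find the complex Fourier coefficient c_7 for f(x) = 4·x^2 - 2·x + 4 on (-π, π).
Compute the real Fourier coefficients first: a_7 = -16/49, b_7 = -4/7.
Then c_7 = (a_7 − i·b_7)/2 = -8/49 + 2·i/7.

Final answer: -8/49 + 2·i/7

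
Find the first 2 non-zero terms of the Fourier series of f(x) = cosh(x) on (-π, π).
-cos(x)·sinh(π)/π + sinh(π)/π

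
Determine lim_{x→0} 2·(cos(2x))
Direct substitution at x = 0 gives 2.

Final answer: 2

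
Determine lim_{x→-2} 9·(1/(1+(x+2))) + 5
Direct substitution at x = -2 gives 14.

Final answer: 14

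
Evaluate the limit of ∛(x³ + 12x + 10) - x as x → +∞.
This is an ∞ − ∞ indeterminate form.
Multiply by (A² + AB + B²)/(A² + AB + B²) where A = ∛(x³+12x + 10), B = x to use A³ − B³ = (A−B)(A²+AB+B²); the x³ terms cancel, leaving (12x + 10)/(A²+AB+B²) with denominator ~ 3x², so the limit is 0.
Limit = 0.

Final answer: 0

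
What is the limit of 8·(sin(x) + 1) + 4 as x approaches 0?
Direct substitution at x = 0 gives 12.

Final answer: 12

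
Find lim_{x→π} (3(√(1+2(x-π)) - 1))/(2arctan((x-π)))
Both numerator and denominator → 0 as x → π; this is a 0/0 indeterminate form.
Expand each to leading order near x = π: numerator ~ 3·(x - π), denominator ~ 2·(x - π).
The limit of the ratio is 3/2.

Final answer: 3/2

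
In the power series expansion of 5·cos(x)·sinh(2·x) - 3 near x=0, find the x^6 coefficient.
Expand to order 6: 5·cos(x)·sinh(2·x) - 3 = -19·x^5/12 + 5·x^3/3 + 10·x - 3 + O(x^7).
The coefficient of x^6 is 0.

Final answer: 0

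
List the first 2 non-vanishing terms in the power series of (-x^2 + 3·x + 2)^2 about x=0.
12·x + 4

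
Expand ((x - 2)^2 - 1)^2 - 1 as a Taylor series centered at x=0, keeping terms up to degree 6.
x^4 - 8·x^3 + 22·x^2 - 24·x + 8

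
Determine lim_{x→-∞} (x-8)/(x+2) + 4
Evaluate the dominant behaviour as x → -∞; each term tends to a finite value or vanishes.
Limit = 5.

Final answer: 5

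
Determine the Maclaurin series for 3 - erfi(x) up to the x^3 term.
-2·x^3/(3·√(π)) - 2·x/√(π) + 3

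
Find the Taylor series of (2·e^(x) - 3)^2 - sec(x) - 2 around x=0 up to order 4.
47·x^4/24 + 10·x^3/3 + 3·x^2/2 - 4·x - 2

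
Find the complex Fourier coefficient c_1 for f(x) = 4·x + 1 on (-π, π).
Compute the real Fourier coefficients first: a_1 = 0, b_1 = 8.
Then c_1 = (a_1 − i·b_1)/2 = -4·i.

Final answer: -4·i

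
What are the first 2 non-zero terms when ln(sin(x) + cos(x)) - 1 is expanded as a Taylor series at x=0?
x - 1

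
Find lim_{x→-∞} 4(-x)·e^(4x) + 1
The product is a 0·∞ indeterminate form at x → -∞.
Rewrite the product as 4(-x) / e^(-4x) (an ∞/∞ form) and apply L'Hôpital, or use the standard hierarchy e^(4|x|) ≫ |(-x)| as x → -∞.
The indeterminate product → 0, so the limit = 1.

Final answer: 1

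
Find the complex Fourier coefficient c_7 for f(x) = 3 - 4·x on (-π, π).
Compute the real Fourier coefficients first: a_7 = 0, b_7 = -8/7.
Then c_7 = (a_7 − i·b_7)/2 = 4·i/7.

Final answer: 4·i/7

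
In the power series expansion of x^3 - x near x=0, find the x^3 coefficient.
Expand to order 3: x^3 - x = x^3 - x + O(x^4).
The coefficient of x^3 is 1.

Final answer: 1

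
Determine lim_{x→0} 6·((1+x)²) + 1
Direct substitution at x = 0 gives 7.

Final answer: 7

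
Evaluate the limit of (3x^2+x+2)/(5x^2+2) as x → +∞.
This is an ∞/∞ indeterminate form as x → +∞.
Divide numerator and denominator by x^2 and let the lower-order terms vanish; the leading terms give 3/5.
Limit = 3/5.

Final answer: 3/5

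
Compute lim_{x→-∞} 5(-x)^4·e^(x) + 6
The product is a 0·∞ indeterminate form at x → -∞.
Rewrite the product as 5(-x)^4 / e^(-x) (an ∞/∞ form) and apply L'Hôpital, or use the standard hierarchy e^(|x|) ≫ |(-x)^4| as x → -∞.
The indeterminate product → 0, so the limit = 6.

Final answer: 6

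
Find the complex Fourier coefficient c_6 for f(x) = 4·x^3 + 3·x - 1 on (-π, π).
Compute the real Fourier coefficients first: a_6 = 0, b_6 = -4·π^2/3 - 7/9.
Then c_6 = (a_6 − i·b_6)/2 = 7·i/18 + 2·i·π^2/3.

Final answer: 7·i/18 + 2·i·π^2/3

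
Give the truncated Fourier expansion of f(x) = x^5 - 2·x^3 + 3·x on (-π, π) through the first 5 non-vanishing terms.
(-44·π^2 + 2·π^4 + 270)·sin(x) + (-π^4 - 27/2 + 7·π^2)·sin(2·x) + (-76·π^2/27 + 314/81 + 2·π^4/3)·sin(3·x) + (-π^4/2 - 135/64 + 13·π^2/8)·sin(4·x) + (-28·π^2/25 + 918/625 + 2·π^4/5)·sin(5·x)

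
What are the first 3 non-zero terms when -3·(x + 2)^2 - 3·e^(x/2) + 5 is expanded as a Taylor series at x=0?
-27·x^2/8 - 27·x/2 - 10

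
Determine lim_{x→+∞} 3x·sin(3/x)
As x → +∞: let u = 3/x → 0⁺; then 3·x·sin(3/x) = 3·3·sin(u)/u → 3·3·1 = 9.
Limit = 9.

Final answer: 9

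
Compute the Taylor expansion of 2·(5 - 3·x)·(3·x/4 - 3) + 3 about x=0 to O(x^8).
-9·x^2/2 + 51·x/2 - 27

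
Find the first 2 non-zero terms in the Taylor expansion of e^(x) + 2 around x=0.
x + 3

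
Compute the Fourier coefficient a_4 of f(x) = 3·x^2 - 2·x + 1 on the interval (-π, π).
a_4 = (1/π) ∫_{-π}^{π} f(x)·cos(4x) dx.
Evaluate the integral (use parity and integration by parts as needed): a_4 = 3/4.

Final answer: 3/4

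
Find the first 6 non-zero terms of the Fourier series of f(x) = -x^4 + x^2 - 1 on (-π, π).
(-52 + 8·π^2)·cos(x) + (4 - 2·π^2)·cos(2·x) + (-28/27 + 8·π^2/9)·cos(3·x) + (7/16 - π^2/2)·cos(4·x) + (-148/625 + 8·π^2/25)·cos(5·x) - π^4/5 - 1 + π^2/3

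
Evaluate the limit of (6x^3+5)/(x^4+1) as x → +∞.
This is an ∞/∞ indeterminate form as x → +∞.
Divide numerator and denominator by x^4 and let the lower-order terms vanish; the numerator's degree 3 is below the denominator's degree 4, so the quotient → 0.
Limit = 0.

Final answer: 0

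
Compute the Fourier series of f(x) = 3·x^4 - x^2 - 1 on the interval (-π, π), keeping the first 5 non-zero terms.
(148 - 24·π^2)·cos(x) + (-10 + 6·π^2)·cos(2·x) + (20/9 - 8·π^2/3)·cos(3·x) + (-13/16 + 3·π^2/2)·cos(4·x) - π^2/3 - 1 + 3·π^4/5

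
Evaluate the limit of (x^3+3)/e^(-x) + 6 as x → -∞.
The quotient is an ∞/∞ indeterminate form as x → -∞.
Compare growth rates of the dominant terms (exponentials ≫ polynomials ≫ logarithms), or apply L'Hôpital's rule; the quotient → 0.
Adding the constant: 0 + 6 = 6. Limit = 6.

Final answer: 6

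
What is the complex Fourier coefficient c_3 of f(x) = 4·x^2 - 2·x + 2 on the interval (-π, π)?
Compute the real Fourier coefficients first: a_3 = -16/9, b_3 = -4/3.
Then c_3 = (a_3 − i·b_3)/2 = -8/9 + 2·i/3.

Final answer: -8/9 + 2·i/3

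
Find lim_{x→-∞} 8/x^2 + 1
Evaluate the dominant behaviour as x → -∞; each term tends to a finite value or vanishes.
Limit = 1.

Final answer: 1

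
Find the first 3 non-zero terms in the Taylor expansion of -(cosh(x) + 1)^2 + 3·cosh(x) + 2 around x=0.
-7·x^4/24 - x^2/2 + 1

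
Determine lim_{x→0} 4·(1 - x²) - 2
Direct substitution at x = 0 gives 2.

Final answer: 2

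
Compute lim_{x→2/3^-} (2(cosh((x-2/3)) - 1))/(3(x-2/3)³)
Both numerator and denominator → 0 as x → 2/3^-; this is a 0/0 indeterminate form.
Expand each to leading order near x = 2/3: numerator ~ (x - 2/3)^2, denominator ~ 3·(x - 2/3)^3.
The limit of the ratio is -∞.

Final answer: -∞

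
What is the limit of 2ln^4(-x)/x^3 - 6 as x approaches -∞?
The quotient is an ∞/∞ indeterminate form as x → -∞.
Compare growth rates of the dominant terms (exponentials ≫ polynomials ≫ logarithms), or apply L'Hôpital's rule; the quotient → 0.
Adding the constant: 0 - 6 = -6. Limit = -6.

Final answer: -6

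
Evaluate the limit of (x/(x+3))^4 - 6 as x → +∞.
As x → +∞: x/(x+3) = 1/(1 + 3/x) → 1, and the 4th power of a limit-1 base also → 1; with the additive constant, 1 - 6 = -5.
Limit = -5.

Final answer: -5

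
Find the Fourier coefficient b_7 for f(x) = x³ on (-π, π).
b_7 = (1/π) ∫_{-π}^{π} f(x)·sin(7x) dx.
Evaluate the integral (use parity and integration by parts as needed): b_7 = -12/343 + 2·π^2/7.

Final answer: -12/343 + 2·π^2/7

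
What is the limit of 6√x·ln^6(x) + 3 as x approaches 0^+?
The product is a 0·∞ indeterminate form at x → 0⁺.
Rewrite the product as 6·ln^6(x) / x^(-1/2) and apply L'Hôpital, or use the standard hierarchy x^(-1/2) ≫ |ln x|^6 as x → 0⁺.
The indeterminate product → 0, so the limit = 3.

Final answer: 3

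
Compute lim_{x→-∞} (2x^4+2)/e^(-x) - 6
The quotient is an ∞/∞ indeterminate form as x → -∞.
Compare growth rates of the dominant terms (exponentials ≫ polynomials ≫ logarithms), or apply L'Hôpital's rule; the quotient → 0.
Adding the constant: 0 - 6 = -6. Limit = -6.

Final answer: -6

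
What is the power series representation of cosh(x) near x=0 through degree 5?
x^4/24 + x^2/2 + 1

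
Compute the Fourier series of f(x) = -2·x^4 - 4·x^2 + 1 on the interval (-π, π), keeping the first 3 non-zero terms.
(-80 + 16·π^2)·cos(x) + (2 - 4·π^2)·cos(2·x) - 2·π^4/5 - 4·π^2/3 + 1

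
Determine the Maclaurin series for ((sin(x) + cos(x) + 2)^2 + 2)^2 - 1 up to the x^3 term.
-68·x^3 - 8·x^2 + 132·x + 120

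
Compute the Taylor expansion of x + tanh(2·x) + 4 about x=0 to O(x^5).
-8·x^3/3 + 3·x + 4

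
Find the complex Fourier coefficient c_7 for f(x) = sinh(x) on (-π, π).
Compute the real Fourier coefficients first: a_7 = 0, b_7 = 7·sinh(π)/(25·π).
Then c_7 = (a_7 − i·b_7)/2 = -7·i·sinh(π)/(50·π).

Final answer: -7·i·sinh(π)/(50·π)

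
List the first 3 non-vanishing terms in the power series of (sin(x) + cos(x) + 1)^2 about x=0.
-x^2 + 4·x + 4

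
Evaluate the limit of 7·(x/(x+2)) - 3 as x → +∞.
Evaluate the dominant behaviour as x → +∞; each term tends to a finite value or vanishes.
Limit = 4.

Final answer: 4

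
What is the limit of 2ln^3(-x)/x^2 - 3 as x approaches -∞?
The quotient is an ∞/∞ indeterminate form as x → -∞.
Compare growth rates of the dominant terms (exponentials ≫ polynomials ≫ logarithms), or apply L'Hôpital's rule; the quotient → 0.
Adding the constant: 0 - 3 = -3. Limit = -3.

Final answer: -3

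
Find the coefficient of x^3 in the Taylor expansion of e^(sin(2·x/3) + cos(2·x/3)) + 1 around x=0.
Expand to order 3: e^(sin(2·x/3) + cos(2·x/3)) + 1 = -4·e·x^3/27 + 2·e·x/3 + 1 + e + O(x^4).
The coefficient of x^3 is -4·e/27.

Final answer: -4·e/27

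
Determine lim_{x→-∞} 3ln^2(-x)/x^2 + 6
The quotient is an ∞/∞ indeterminate form as x → -∞.
Compare growth rates of the dominant terms (exponentials ≫ polynomials ≫ logarithms), or apply L'Hôpital's rule; the quotient → 0.
Adding the constant: 0 + 6 = 6. Limit = 6.

Final answer: 6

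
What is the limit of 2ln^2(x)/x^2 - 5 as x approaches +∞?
The quotient is an ∞/∞ indeterminate form as x → +∞.
The polynomial denominator x^2 dominates the logarithmic numerator (any positive power of x ≫ ln^2(x) as x → ∞), so the quotient → 0.
Adding the constant: 0 - 5 = -5. Limit = -5.

Final answer: -5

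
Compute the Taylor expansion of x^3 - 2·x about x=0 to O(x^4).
x^3 - 2·x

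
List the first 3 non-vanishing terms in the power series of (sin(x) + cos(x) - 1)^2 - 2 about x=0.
-x^3 + x^2 - 2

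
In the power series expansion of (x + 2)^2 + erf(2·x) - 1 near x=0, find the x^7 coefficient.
Expand to order 7: (x + 2)^2 + erf(2·x) - 1 = -128·x^7/(21·√(π)) + 32·x^5/(5·√(π)) - 16·x^3/(3·√(π)) + x^2 + x·(4/√(π) + 4) + 3 + O(x^8).
The coefficient of x^7 is -128/(21·√(π)).

Final answer: -128/(21·√(π))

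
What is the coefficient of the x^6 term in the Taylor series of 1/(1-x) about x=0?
Expand to order 6: 1/(1-x) = x^6 + x^5 + x^4 + x^3 + x^2 + x + 1 + O(x^7).
The coefficient of x^6 is 1.

Final answer: 1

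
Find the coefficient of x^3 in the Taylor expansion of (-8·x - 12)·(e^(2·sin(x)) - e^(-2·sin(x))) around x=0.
Expand to order 3: (-8·x - 12)·(e^(2·sin(x)) - e^(-2·sin(x))) = -24·x^3 - 32·x^2 - 48·x + O(x^4).
The coefficient of x^3 is -24.

Final answer: -24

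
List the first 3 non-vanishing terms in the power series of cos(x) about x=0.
x^4/24 - x^2/2 + 1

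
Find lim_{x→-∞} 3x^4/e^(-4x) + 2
The quotient is an ∞/∞ indeterminate form as x → -∞.
Compare growth rates of the dominant terms (exponentials ≫ polynomials ≫ logarithms), or apply L'Hôpital's rule; the quotient → 0.
Adding the constant: 0 + 2 = 2. Limit = 2.

Final answer: 2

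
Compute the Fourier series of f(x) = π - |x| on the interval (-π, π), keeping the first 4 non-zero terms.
4·cos(x)/π + 4·cos(3·x)/(9·π) + 4·cos(5·x)/(25·π) + π/2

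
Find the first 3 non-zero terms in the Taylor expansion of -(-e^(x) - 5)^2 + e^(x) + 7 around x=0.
-13·x^2/2 - 11·x - 28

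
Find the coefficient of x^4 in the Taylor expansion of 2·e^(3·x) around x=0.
Expand to order 4: 2·e^(3·x) = 27·x^4/4 + 9·x^3 + 9·x^2 + 6·x + 2 + O(x^5).
The coefficient of x^4 is 27/4.

Final answer: 27/4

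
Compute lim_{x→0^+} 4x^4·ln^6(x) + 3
The product is a 0·∞ indeterminate form at x → 0⁺.
Rewrite the product as 4·ln^6(x) / x^(-4) and apply L'Hôpital, or use the standard hierarchy x^(-4) ≫ |ln x|^6 as x → 0⁺.
The indeterminate product → 0, so the limit = 3.

Final answer: 3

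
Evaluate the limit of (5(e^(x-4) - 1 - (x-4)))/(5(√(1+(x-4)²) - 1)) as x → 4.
Both numerator and denominator → 0 as x → 4; this is a 0/0 indeterminate form.
Expand each to leading order near x = 4: numerator ~ 5·(x - 4)^2/2, denominator ~ 5·(x - 4)^2/2.
The limit of the ratio is 1.

Final answer: 1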